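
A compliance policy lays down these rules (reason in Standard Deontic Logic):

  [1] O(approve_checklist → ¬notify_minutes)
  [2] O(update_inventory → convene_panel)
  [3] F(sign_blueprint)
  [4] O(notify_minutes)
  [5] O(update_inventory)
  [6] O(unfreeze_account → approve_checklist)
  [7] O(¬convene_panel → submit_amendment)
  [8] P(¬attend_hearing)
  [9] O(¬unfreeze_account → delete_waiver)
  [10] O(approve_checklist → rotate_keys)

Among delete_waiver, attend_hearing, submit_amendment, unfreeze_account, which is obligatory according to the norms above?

From premise 4 we have O(notify_minutes).
Premise 1 is O(approve_checklist → ¬notify_minutes); contrapositively O(notify_minutes → ¬approve_checklist). Since O(notify_minutes) holds, K gives O(¬approve_checklist).
Premise 6 is O(unfreeze_account → approve_checklist); contrapositively O(¬approve_checklist → ¬unfreeze_account). Since O(¬approve_checklist) holds, K gives O(¬unfreeze_account).
From O(¬unfreeze_account) and premise 9, O(¬unfreeze_account → delete_waiver), we obtain O(delete_waiver).
So O(delete_waiver) holds — delete_waiver is obligatory. None of the other listed options is made obligatory by any chain of premises.

delete_waiver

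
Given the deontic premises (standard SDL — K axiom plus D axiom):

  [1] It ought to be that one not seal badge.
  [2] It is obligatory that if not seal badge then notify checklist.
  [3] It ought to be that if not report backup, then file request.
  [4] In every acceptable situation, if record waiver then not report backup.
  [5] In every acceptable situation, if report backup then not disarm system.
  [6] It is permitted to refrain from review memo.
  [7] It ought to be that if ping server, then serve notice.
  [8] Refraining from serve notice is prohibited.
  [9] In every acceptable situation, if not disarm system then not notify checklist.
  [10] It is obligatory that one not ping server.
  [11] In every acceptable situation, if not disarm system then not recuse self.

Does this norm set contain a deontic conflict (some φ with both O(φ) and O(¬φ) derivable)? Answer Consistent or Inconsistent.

Consistent

Premise 7 is O(ping_server → serve_notice); even if O(serve_notice) held, inferring O(ping_server) would be affirming the consequent — invalid.
So O(ping_server) is not derivable, and the apparent clash with O(¬ping_server) does not arise.
A world satisfying every obligation exists (e.g. disarm_system=true, file_request=true, notify_checklist=true, ping_server=false, record_waiver=false, recuse_self=false, report_backup=false, review_memo=false, seal_badge=false, serve_notice=true); no atom is both obligatory and forbidden, so the set is consistent.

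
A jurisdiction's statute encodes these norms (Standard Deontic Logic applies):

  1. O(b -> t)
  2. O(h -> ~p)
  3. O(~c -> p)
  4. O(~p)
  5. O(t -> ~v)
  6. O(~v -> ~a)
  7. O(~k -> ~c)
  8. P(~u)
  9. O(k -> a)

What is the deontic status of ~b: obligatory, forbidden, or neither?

Obligatory

From premise 4 we have O(~p).
The contrapositive of premise 3 (O(~c -> p)) is O(~p -> c), and O(~p) is already established, so O(c).
Premise 7 is O(~k -> ~c); contrapositively O(c -> k). Since O(c) holds, K gives O(k).
From O(k) and premise 9, O(k -> a), we obtain O(a).
Premise 6, O(~v -> ~a), contraposes to O(a -> v); with O(a) we get O(v).
Premise 5 is O(t -> ~v); contrapositively O(v -> ~t). Since O(v) holds, K gives O(~t).
Premise 1 is O(b -> t); contrapositively O(~t -> ~b). Since O(~t) holds, K gives O(~b).
Premises 2, 8 do not contribute to this derivation.
Hence ~b is obligatory.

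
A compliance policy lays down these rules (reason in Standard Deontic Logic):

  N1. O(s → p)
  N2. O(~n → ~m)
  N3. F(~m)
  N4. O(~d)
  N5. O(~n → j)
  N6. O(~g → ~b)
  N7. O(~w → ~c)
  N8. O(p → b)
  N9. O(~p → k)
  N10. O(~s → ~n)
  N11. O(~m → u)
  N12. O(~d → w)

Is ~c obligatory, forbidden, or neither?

Premise 7 is O(~w → ~c), but O(~w) is not derivable from the premises, so it does not yield O(~c).
No premise or chain of K-axiom applications forces O(~c), and none forces O(c). So ~c is neither obligatory nor forbidden under these norms.

Neither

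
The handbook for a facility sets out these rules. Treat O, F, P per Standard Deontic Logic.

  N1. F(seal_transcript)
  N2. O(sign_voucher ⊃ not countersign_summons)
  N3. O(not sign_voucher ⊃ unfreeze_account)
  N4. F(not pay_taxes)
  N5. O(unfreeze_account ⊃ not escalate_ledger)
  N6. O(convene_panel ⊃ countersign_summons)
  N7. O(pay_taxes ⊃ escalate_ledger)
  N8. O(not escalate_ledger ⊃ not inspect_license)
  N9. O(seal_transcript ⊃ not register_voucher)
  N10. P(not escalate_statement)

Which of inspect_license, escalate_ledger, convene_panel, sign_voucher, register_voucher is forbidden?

convene_panel

Premise 4, F(not pay_taxes), is equivalent to O(pay_taxes).
Premise 7 is O(pay_taxes ⊃ escalate_ledger); since O(pay_taxes), deontic closure gives O(escalate_ledger).
The contrapositive of premise 5 (O(unfreeze_account ⊃ not escalate_ledger)) is O(escalate_ledger ⊃ not unfreeze_account), and O(escalate_ledger) is already established, so O(not unfreeze_account).
Premise 3, O(not sign_voucher ⊃ unfreeze_account), contraposes to O(not unfreeze_account ⊃ sign_voucher); with O(not unfreeze_account) we get O(sign_voucher).
From O(sign_voucher) and premise 2, O(sign_voucher ⊃ not countersign_summons), we obtain O(not countersign_summons).
Premise 6 is O(convene_panel ⊃ countersign_summons); contrapositively O(not countersign_summons ⊃ not convene_panel). Since O(not countersign_summons) holds, K gives O(not convene_panel).
So O(not convene_panel) holds, i.e. convene_panel is forbidden. None of the other listed options is forbidden under the premises.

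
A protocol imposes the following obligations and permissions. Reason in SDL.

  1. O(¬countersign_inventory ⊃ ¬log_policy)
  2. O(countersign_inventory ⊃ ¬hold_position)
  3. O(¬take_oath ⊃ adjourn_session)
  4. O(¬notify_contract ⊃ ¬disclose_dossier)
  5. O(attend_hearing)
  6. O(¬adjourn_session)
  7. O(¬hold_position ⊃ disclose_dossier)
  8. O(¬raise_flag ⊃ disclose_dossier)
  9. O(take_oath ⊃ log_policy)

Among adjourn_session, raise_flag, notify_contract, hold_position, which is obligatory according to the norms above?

notify_contract

Premise 6 gives O(¬adjourn_session).
Premise 3 is O(¬take_oath ⊃ adjourn_session); contrapositively O(¬adjourn_session ⊃ take_oath). Since O(¬adjourn_session) holds, K gives O(take_oath).
Premise 9 is O(take_oath ⊃ log_policy); since O(take_oath), deontic closure gives O(log_policy).
Premise 1, O(¬countersign_inventory ⊃ ¬log_policy), contraposes to O(log_policy ⊃ countersign_inventory); with O(log_policy) we get O(countersign_inventory).
With premise 2, O(countersign_inventory ⊃ ¬hold_position), the K-axiom yields O(¬hold_position).
Premise 7 is O(¬hold_position ⊃ disclose_dossier); since O(¬hold_position), deontic closure gives O(disclose_dossier).
Premise 4 is O(¬notify_contract ⊃ ¬disclose_dossier); contrapositively O(disclose_dossier ⊃ notify_contract). Since O(disclose_dossier) holds, K gives O(notify_contract).
So O(notify_contract) holds — notify_contract is obligatory. None of the other listed options is made obligatory by any chain of premises.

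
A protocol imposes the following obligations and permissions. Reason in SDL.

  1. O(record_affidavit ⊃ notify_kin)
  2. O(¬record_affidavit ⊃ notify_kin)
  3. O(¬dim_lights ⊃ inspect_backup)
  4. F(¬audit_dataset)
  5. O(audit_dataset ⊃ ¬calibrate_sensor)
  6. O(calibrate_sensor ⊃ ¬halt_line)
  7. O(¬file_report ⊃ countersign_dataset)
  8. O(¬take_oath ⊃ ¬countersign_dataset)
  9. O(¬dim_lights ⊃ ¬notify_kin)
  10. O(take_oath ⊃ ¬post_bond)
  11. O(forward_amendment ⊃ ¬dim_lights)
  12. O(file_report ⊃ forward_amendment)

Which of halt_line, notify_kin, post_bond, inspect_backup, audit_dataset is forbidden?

By case analysis on ¬record_affidavit: premise 2 gives O(¬record_affidavit ⊃ notify_kin) and premise 1 gives O(record_affidavit ⊃ notify_kin), so O(notify_kin) either way.
Premise 9, O(¬dim_lights ⊃ ¬notify_kin), contraposes to O(notify_kin ⊃ dim_lights); with O(notify_kin) we get O(dim_lights).
The contrapositive of premise 11 (O(forward_amendment ⊃ ¬dim_lights)) is O(dim_lights ⊃ ¬forward_amendment), and O(dim_lights) is already established, so O(¬forward_amendment).
Premise 12, O(file_report ⊃ forward_amendment), contraposes to O(¬forward_amendment ⊃ ¬file_report); with O(¬forward_amendment) we get O(¬file_report).
From O(¬file_report) and premise 7, O(¬file_report ⊃ countersign_dataset), we obtain O(countersign_dataset).
The contrapositive of premise 8 (O(¬take_oath ⊃ ¬countersign_dataset)) is O(countersign_dataset ⊃ take_oath), and O(countersign_dataset) is already established, so O(take_oath).
Applying K to premise 10 (O(take_oath ⊃ ¬post_bond)) and O(take_oath) yields O(¬post_bond).
So O(¬post_bond) holds, i.e. post_bond is forbidden. None of the other listed options is forbidden under the premises.

post_bond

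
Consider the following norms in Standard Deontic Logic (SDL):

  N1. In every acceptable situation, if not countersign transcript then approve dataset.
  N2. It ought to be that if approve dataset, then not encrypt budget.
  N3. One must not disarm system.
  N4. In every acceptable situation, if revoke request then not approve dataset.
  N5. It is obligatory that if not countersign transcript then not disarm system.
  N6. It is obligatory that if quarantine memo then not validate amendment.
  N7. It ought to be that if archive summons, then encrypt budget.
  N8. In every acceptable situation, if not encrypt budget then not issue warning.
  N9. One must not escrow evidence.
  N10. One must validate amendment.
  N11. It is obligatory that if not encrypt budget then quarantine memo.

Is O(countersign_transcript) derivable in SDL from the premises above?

Yes

Premise 10 gives O(validate_amendment).
The contrapositive of premise 6 (O(quarantine_memo → ¬validate_amendment)) is O(validate_amendment → ¬quarantine_memo), and O(validate_amendment) is already established, so O(¬quarantine_memo).
Premise 11, O(¬encrypt_budget → quarantine_memo), contraposes to O(¬quarantine_memo → encrypt_budget); with O(¬quarantine_memo) we get O(encrypt_budget).
Premise 2 is O(approve_dataset → ¬encrypt_budget); contrapositively O(encrypt_budget → ¬approve_dataset). Since O(encrypt_budget) holds, K gives O(¬approve_dataset).
Premise 1 is O(¬countersign_transcript → approve_dataset); contrapositively O(¬approve_dataset → countersign_transcript). Since O(¬approve_dataset) holds, K gives O(countersign_transcript).
Premises 3, 4, 5, 7, 8, 9 do not contribute to this derivation.
So O(countersign_transcript) follows.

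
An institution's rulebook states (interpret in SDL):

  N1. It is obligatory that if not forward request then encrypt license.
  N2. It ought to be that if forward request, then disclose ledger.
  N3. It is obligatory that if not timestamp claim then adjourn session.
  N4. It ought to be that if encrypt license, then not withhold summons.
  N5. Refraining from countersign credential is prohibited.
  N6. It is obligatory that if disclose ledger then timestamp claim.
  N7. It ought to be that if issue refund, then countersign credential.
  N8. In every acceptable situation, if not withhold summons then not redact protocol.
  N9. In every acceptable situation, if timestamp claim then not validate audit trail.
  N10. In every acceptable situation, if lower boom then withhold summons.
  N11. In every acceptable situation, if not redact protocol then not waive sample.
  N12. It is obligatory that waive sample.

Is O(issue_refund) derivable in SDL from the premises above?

Premise 7 is O(issue_refund → countersign_credential); even if O(countersign_credential) held, inferring O(issue_refund) would be affirming the consequent — invalid.
No other premise forces O(issue_refund). An ideal world satisfying every premise can still have issue_refund false, so O(issue_refund) is not derivable.

No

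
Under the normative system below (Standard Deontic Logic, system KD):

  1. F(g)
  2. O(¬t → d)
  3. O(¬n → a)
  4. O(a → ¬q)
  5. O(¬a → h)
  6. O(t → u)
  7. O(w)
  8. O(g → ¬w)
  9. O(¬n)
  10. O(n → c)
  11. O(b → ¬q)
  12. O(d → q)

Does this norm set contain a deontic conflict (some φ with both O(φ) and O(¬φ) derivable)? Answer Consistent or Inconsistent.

Premise 8 is O(g → ¬w), but O(g) is not derivable from the premises, so it does not yield O(¬w).
So O(¬w) is not derivable, and the apparent clash with O(w) does not arise.
A world satisfying every obligation exists (e.g. a=true, b=false, c=false, d=false, g=false, h=false, n=false, q=false, t=true, u=true, w=true); no atom is both obligatory and forbidden, so the set is consistent.

Consistent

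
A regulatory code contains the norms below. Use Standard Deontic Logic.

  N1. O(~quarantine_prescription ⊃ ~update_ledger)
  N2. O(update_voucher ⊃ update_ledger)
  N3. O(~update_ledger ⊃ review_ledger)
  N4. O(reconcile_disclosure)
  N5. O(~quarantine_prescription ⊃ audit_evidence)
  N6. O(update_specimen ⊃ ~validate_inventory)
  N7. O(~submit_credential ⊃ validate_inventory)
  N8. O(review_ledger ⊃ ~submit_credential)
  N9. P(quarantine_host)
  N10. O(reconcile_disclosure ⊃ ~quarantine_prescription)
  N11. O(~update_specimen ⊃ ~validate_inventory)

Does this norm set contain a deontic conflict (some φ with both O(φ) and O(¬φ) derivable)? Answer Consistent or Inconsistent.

By case analysis on update_specimen: premise 6 gives O(update_specimen ⊃ ~validate_inventory) and premise 11 gives O(~update_specimen ⊃ ~validate_inventory), so O(~validate_inventory) either way.
Premise 7, O(~submit_credential ⊃ validate_inventory), contraposes to O(~validate_inventory ⊃ submit_credential); with O(~validate_inventory) we get O(submit_credential).
The contrapositive of premise 8 (O(review_ledger ⊃ ~submit_credential)) is O(submit_credential ⊃ ~review_ledger), and O(submit_credential) is already established, so O(~review_ledger).
The contrapositive of premise 3 (O(~update_ledger ⊃ review_ledger)) is O(~review_ledger ⊃ update_ledger), and O(~review_ledger) is already established, so O(update_ledger).
The contrapositive of premise 1 (O(~quarantine_prescription ⊃ ~update_ledger)) is O(update_ledger ⊃ quarantine_prescription), and O(update_ledger) is already established, so O(quarantine_prescription).
Premise 10, O(reconcile_disclosure ⊃ ~quarantine_prescription), contraposes to O(quarantine_prescription ⊃ ~reconcile_disclosure); with O(quarantine_prescription) we get O(~reconcile_disclosure).
Yet premise 4 states O(reconcile_disclosure).
We now have both O(~reconcile_disclosure) and O(reconcile_disclosure) — reconcile_disclosure is simultaneously obligatory and forbidden, violating the D-axiom.

Inconsistent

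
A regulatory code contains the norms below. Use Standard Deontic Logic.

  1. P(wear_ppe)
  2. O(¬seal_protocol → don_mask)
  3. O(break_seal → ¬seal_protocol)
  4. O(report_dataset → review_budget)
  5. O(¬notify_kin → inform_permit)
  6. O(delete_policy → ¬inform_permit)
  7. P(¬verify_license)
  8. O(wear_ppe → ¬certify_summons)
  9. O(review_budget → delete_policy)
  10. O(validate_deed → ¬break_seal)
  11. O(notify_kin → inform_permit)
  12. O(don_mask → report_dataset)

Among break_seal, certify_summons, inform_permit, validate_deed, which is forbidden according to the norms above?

break_seal

By case analysis on notify_kin: premise 11 gives O(notify_kin → inform_permit) and premise 5 gives O(¬notify_kin → inform_permit), so O(inform_permit) either way.
Premise 6, O(delete_policy → ¬inform_permit), contraposes to O(inform_permit → ¬delete_policy); with O(inform_permit) we get O(¬delete_policy).
Premise 9 is O(review_budget → delete_policy); contrapositively O(¬delete_policy → ¬review_budget). Since O(¬delete_policy) holds, K gives O(¬review_budget).
Premise 4, O(report_dataset → review_budget), contraposes to O(¬review_budget → ¬report_dataset); with O(¬review_budget) we get O(¬report_dataset).
The contrapositive of premise 12 (O(don_mask → report_dataset)) is O(¬report_dataset → ¬don_mask), and O(¬report_dataset) is already established, so O(¬don_mask).
The contrapositive of premise 2 (O(¬seal_protocol → don_mask)) is O(¬don_mask → seal_protocol), and O(¬don_mask) is already established, so O(seal_protocol).
Premise 3, O(break_seal → ¬seal_protocol), contraposes to O(seal_protocol → ¬break_seal); with O(seal_protocol) we get O(¬break_seal).
So O(¬break_seal) holds, i.e. break_seal is forbidden. None of the other listed options is forbidden under the premises.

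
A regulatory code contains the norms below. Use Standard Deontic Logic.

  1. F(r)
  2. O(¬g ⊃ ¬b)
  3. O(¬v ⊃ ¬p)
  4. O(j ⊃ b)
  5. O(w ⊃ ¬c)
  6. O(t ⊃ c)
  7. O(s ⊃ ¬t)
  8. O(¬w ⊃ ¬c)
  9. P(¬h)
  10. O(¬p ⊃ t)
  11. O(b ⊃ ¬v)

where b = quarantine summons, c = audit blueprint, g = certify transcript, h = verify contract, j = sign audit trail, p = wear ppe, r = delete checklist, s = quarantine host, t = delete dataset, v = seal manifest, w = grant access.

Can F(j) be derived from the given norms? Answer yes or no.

Yes

Premises 5 and 8 are O(w ⊃ ¬c) and O(¬w ⊃ ¬c); every ideal world satisfies w or ¬w, so in either case ¬c holds — hence O(¬c).
Premise 6, O(t ⊃ c), contraposes to O(¬c ⊃ ¬t); with O(¬c) we get O(¬t).
The contrapositive of premise 10 (O(¬p ⊃ t)) is O(¬t ⊃ p), and O(¬t) is already established, so O(p).
The contrapositive of premise 3 (O(¬v ⊃ ¬p)) is O(p ⊃ v), and O(p) is already established, so O(v).
The contrapositive of premise 11 (O(b ⊃ ¬v)) is O(v ⊃ ¬b), and O(v) is already established, so O(¬b).
Premise 4 is O(j ⊃ b); contrapositively O(¬b ⊃ ¬j). Since O(¬b) holds, K gives O(¬j).
Premises 1, 2, 7, 9 do not contribute to this derivation.
So O(¬j) holds, i.e. F(j). The claim follows.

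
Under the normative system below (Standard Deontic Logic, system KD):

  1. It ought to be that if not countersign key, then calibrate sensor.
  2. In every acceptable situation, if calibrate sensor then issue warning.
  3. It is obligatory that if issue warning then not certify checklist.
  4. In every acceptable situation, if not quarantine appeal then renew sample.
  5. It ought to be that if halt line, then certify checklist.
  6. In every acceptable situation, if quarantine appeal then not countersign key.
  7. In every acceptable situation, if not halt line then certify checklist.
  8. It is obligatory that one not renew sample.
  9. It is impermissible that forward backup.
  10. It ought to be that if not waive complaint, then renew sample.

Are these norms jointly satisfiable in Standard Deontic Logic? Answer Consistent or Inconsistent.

Inconsistent

Premises 5 and 7 cover both cases: O(halt_line → certify_checklist) and O(¬halt_line → certify_checklist). Since halt_line ∨ ¬halt_line is a tautology, O(certify_checklist) follows.
Premise 3 is O(issue_warning → ¬certify_checklist); contrapositively O(certify_checklist → ¬issue_warning). Since O(certify_checklist) holds, K gives O(¬issue_warning).
The contrapositive of premise 2 (O(calibrate_sensor → issue_warning)) is O(¬issue_warning → ¬calibrate_sensor), and O(¬issue_warning) is already established, so O(¬calibrate_sensor).
Premise 1 is O(¬countersign_key → calibrate_sensor); contrapositively O(¬calibrate_sensor → countersign_key). Since O(¬calibrate_sensor) holds, K gives O(countersign_key).
Premise 6, O(quarantine_appeal → ¬countersign_key), contraposes to O(countersign_key → ¬quarantine_appeal); with O(countersign_key) we get O(¬quarantine_appeal).
Premise 4 is O(¬quarantine_appeal → renew_sample); since O(¬quarantine_appeal), deontic closure gives O(renew_sample).
But premise 8 directly asserts O(¬renew_sample).
We now have both O(renew_sample) and O(¬renew_sample) — renew_sample is simultaneously obligatory and forbidden, violating the D-axiom.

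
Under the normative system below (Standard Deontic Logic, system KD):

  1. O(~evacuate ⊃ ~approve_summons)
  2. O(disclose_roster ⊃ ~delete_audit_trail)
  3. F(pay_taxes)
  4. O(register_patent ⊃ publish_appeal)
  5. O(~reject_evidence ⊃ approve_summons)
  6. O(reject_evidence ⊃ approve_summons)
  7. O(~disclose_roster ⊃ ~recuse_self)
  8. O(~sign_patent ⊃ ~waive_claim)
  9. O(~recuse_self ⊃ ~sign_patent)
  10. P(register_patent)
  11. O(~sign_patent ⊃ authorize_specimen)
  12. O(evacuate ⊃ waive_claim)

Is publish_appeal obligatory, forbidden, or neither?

Neither

Premise 4 is O(register_patent ⊃ publish_appeal), but O(register_patent) is not derivable from the premises (the permission P(register_patent) asserts only ~O(~register_patent), not O(register_patent)), so it does not yield O(publish_appeal).
No premise or chain of K-axiom applications forces O(publish_appeal), and none forces O(~publish_appeal). So publish_appeal is neither obligatory nor forbidden under these norms.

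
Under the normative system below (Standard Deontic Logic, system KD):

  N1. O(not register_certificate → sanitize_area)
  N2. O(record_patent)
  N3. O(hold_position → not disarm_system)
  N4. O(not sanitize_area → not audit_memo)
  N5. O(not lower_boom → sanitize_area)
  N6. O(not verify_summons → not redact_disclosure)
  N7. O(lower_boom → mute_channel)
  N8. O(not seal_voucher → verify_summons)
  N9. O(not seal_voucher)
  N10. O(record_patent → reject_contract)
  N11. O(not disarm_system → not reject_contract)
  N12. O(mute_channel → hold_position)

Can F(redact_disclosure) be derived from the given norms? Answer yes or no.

No

Premise 6 is O(not verify_summons → not redact_disclosure), but O(not verify_summons) is not derivable from the premises, so it does not yield O(not redact_disclosure).
No other premise forces O(not redact_disclosure). An ideal world satisfying every premise can still have redact_disclosure true, so F(redact_disclosure) is not derivable.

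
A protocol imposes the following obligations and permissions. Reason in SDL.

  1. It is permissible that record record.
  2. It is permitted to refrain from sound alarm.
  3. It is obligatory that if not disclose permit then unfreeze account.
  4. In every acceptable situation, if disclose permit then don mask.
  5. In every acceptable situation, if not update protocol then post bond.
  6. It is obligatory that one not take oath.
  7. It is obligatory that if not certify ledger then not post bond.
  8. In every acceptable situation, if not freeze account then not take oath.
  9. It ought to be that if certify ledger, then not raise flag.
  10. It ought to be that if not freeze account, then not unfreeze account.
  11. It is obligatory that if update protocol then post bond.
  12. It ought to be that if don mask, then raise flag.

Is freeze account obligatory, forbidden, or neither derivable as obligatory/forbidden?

By case analysis on ¬update_protocol: premise 5 gives O(¬update_protocol → post_bond) and premise 11 gives O(update_protocol → post_bond), so O(post_bond) either way.
Premise 7, O(¬certify_ledger → ¬post_bond), contraposes to O(post_bond → certify_ledger); with O(post_bond) we get O(certify_ledger).
From O(certify_ledger) and premise 9, O(certify_ledger → ¬raise_flag), we obtain O(¬raise_flag).
Premise 12, O(don_mask → raise_flag), contraposes to O(¬raise_flag → ¬don_mask); with O(¬raise_flag) we get O(¬don_mask).
Premise 4, O(disclose_permit → don_mask), contraposes to O(¬don_mask → ¬disclose_permit); with O(¬don_mask) we get O(¬disclose_permit).
From O(¬disclose_permit) and premise 3, O(¬disclose_permit → unfreeze_account), we obtain O(unfreeze_account).
Premise 10 is O(¬freeze_account → ¬unfreeze_account); contrapositively O(unfreeze_account → freeze_account). Since O(unfreeze_account) holds, K gives O(freeze_account).
Premises 1, 2, 6, 8 do not contribute to this derivation.
Hence freeze_account is obligatory.

Obligatory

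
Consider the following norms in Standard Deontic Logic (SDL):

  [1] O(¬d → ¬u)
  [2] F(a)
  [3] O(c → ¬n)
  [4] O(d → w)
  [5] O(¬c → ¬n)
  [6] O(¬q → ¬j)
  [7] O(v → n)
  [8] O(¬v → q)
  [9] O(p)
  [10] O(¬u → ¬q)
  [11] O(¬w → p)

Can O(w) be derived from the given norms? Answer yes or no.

Yes

Premises 5 and 3 are O(¬c → ¬n) and O(c → ¬n); every ideal world satisfies ¬c or c, so in either case ¬n holds — hence O(¬n).
Premise 7 is O(v → n); contrapositively O(¬n → ¬v). Since O(¬n) holds, K gives O(¬v).
Applying K to premise 8 (O(¬v → q)) and O(¬v) yields O(q).
The contrapositive of premise 10 (O(¬u → ¬q)) is O(q → u), and O(q) is already established, so O(u).
Premise 1, O(¬d → ¬u), contraposes to O(u → d); with O(u) we get O(d).
Premise 4 is O(d → w); since O(d), deontic closure gives O(w).
Premises 2, 6, 9, 11 do not contribute to this derivation.
So O(w) follows.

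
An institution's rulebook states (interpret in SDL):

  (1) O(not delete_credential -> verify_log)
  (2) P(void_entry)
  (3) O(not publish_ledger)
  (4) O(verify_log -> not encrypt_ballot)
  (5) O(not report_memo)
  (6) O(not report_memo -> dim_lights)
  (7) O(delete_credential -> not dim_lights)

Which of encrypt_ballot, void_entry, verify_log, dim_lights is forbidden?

From premise 5 we have O(not report_memo).
Premise 6 is O(not report_memo -> dim_lights); since O(not report_memo), deontic closure gives O(dim_lights).
The contrapositive of premise 7 (O(delete_credential -> not dim_lights)) is O(dim_lights -> not delete_credential), and O(dim_lights) is already established, so O(not delete_credential).
With premise 1, O(not delete_credential -> verify_log), the K-axiom yields O(verify_log).
Applying K to premise 4 (O(verify_log -> not encrypt_ballot)) and O(verify_log) yields O(not encrypt_ballot).
So O(not encrypt_ballot) holds, i.e. encrypt_ballot is forbidden. None of the other listed options is forbidden under the premises.

encrypt_ballot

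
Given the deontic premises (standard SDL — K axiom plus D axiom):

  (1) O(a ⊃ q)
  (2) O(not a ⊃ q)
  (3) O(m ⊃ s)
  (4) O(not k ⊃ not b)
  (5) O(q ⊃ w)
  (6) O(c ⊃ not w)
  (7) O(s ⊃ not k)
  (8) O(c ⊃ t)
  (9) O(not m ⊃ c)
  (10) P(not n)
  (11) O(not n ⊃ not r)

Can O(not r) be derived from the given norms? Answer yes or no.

Premise 11 is O(not n ⊃ not r), but O(not n) is not derivable from the premises (the permission P(not n) asserts only not O(n), not O(not n)), so it does not yield O(not r).
No other premise forces O(not r). An ideal world satisfying every premise can still have not r false, so O(not r) is not derivable.

No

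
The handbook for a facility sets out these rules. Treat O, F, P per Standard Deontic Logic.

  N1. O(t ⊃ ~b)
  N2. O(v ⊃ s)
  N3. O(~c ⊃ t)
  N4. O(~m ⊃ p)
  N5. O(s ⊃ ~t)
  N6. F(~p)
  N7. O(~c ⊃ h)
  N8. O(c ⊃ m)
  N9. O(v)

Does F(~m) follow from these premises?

Yes

From premise 9 we have O(v).
With premise 2, O(v ⊃ s), the K-axiom yields O(s).
With premise 5, O(s ⊃ ~t), the K-axiom yields O(~t).
Premise 3, O(~c ⊃ t), contraposes to O(~t ⊃ c); with O(~t) we get O(c).
Premise 8 is O(c ⊃ m); since O(c), deontic closure gives O(m).
Premises 1, 4, 6, 7 do not contribute to this derivation.
So O(m) holds, i.e. F(~m). The claim follows.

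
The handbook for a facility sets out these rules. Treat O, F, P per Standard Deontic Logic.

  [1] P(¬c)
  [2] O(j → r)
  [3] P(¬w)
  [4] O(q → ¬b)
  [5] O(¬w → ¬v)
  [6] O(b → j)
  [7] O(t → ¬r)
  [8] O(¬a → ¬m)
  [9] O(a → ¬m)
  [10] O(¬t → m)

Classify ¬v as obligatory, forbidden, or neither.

Neither

Premise 5 is O(¬w → ¬v), but O(¬w) is not derivable from the premises (the permission P(¬w) asserts only ¬O(w), not O(¬w)), so it does not yield O(¬v).
No premise or chain of K-axiom applications forces O(¬v), and none forces O(v). So ¬v is neither obligatory nor forbidden under these norms.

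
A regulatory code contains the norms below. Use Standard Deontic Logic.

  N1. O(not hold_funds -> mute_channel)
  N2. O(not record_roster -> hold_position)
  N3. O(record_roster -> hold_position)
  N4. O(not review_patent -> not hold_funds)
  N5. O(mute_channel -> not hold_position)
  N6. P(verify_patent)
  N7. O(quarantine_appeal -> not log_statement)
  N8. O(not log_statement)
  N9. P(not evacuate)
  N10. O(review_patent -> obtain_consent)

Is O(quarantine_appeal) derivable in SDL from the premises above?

No

Premise 7 is O(quarantine_appeal -> not log_statement); even if O(not log_statement) held, inferring O(quarantine_appeal) would be affirming the consequent — invalid.
No other premise forces O(quarantine_appeal). An ideal world satisfying every premise can still have quarantine_appeal false, so O(quarantine_appeal) is not derivable.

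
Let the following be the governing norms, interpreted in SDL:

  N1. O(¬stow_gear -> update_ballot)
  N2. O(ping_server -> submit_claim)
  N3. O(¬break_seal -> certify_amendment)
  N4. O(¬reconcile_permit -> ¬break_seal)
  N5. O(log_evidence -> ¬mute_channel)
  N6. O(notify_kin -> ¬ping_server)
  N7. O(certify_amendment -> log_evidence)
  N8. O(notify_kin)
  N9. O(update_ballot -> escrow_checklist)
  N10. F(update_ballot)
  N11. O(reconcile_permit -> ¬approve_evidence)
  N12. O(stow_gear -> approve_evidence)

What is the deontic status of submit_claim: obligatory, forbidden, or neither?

Neither

Premise 2 is O(ping_server -> submit_claim), but O(ping_server) is not derivable from the premises, so it does not yield O(submit_claim).
No premise or chain of K-axiom applications forces O(submit_claim), and none forces O(¬submit_claim). So submit_claim is neither obligatory nor forbidden under these norms.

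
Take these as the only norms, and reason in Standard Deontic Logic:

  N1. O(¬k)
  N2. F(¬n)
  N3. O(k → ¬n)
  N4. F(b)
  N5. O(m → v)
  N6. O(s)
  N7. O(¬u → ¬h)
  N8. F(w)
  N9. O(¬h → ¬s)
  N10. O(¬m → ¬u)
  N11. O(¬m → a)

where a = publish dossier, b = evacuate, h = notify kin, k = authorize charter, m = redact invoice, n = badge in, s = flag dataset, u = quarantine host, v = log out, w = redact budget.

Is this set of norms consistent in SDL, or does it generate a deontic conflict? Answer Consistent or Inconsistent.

Consistent

Premise 3 is O(k → ¬n), but O(k) is not derivable from the premises, so it does not yield O(¬n).
So O(¬n) is not derivable, and the apparent clash with O(n) does not arise.
A world satisfying every obligation exists (e.g. a=false, b=false, h=true, k=false, m=true, n=true, s=true, u=true, v=true, w=false); no atom is both obligatory and forbidden, so the set is consistent.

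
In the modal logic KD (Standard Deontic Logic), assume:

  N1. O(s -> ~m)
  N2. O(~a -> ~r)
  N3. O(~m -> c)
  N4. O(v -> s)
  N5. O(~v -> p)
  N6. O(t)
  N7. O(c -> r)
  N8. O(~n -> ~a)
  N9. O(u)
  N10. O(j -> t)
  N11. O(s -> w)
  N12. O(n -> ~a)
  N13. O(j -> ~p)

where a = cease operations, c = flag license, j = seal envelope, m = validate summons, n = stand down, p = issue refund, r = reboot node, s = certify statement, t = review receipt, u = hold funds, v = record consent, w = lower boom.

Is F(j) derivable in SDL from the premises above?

Yes

Premises 8 and 12 cover both cases: O(~n -> ~a) and O(n -> ~a). Since ~n ∨ n is a tautology, O(~a) follows.
With premise 2, O(~a -> ~r), the K-axiom yields O(~r).
Premise 7 is O(c -> r); contrapositively O(~r -> ~c). Since O(~r) holds, K gives O(~c).
Premise 3 is O(~m -> c); contrapositively O(~c -> m). Since O(~c) holds, K gives O(m).
Premise 1 is O(s -> ~m); contrapositively O(m -> ~s). Since O(m) holds, K gives O(~s).
Premise 4 is O(v -> s); contrapositively O(~s -> ~v). Since O(~s) holds, K gives O(~v).
Premise 5 is O(~v -> p); since O(~v), deontic closure gives O(p).
Premise 13, O(j -> ~p), contraposes to O(p -> ~j); with O(p) we get O(~j).
Premises 6, 9, 10, 11 do not contribute to this derivation.
So O(~j) holds, i.e. F(j). The claim follows.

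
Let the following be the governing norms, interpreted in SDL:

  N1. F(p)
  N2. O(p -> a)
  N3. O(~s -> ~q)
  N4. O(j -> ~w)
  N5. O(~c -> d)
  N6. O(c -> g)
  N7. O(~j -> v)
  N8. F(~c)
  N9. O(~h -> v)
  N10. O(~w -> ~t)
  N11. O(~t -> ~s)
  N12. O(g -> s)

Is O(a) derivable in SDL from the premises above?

No

Premise 2 is O(p -> a), but O(p) is not derivable from the premises, so it does not yield O(a).
No other premise forces O(a). An ideal world satisfying every premise can still have a false, so O(a) is not derivable.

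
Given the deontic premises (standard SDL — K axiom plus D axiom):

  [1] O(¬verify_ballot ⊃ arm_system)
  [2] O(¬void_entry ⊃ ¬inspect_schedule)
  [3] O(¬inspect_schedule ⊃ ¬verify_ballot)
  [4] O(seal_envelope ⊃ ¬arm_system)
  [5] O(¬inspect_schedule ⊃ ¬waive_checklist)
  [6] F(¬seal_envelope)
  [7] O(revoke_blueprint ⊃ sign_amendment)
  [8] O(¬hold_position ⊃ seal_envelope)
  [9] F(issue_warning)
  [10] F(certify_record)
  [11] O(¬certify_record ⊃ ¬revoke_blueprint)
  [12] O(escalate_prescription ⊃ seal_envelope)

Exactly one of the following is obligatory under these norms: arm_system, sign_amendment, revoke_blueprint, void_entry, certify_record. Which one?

void_entry

F(¬seal_envelope) at premise 6 means O(seal_envelope).
With premise 4, O(seal_envelope ⊃ ¬arm_system), the K-axiom yields O(¬arm_system).
The contrapositive of premise 1 (O(¬verify_ballot ⊃ arm_system)) is O(¬arm_system ⊃ verify_ballot), and O(¬arm_system) is already established, so O(verify_ballot).
The contrapositive of premise 3 (O(¬inspect_schedule ⊃ ¬verify_ballot)) is O(verify_ballot ⊃ inspect_schedule), and O(verify_ballot) is already established, so O(inspect_schedule).
Premise 2 is O(¬void_entry ⊃ ¬inspect_schedule); contrapositively O(inspect_schedule ⊃ void_entry). Since O(inspect_schedule) holds, K gives O(void_entry).
So O(void_entry) holds — void_entry is obligatory. None of the other listed options is made obligatory by any chain of premises.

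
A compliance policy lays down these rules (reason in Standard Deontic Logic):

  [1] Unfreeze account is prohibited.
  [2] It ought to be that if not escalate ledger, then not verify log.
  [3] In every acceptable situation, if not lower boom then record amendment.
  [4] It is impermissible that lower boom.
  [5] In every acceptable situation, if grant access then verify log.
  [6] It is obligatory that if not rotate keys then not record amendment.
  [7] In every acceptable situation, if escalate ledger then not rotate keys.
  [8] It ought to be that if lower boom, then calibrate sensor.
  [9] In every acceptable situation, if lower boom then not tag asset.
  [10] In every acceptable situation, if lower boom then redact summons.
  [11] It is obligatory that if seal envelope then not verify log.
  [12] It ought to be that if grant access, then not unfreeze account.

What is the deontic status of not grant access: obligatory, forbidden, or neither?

Obligatory

Premise 4 is F(lower_boom), i.e. O(¬lower_boom).
With premise 3, O(¬lower_boom → record_amendment), the K-axiom yields O(record_amendment).
Premise 6, O(¬rotate_keys → ¬record_amendment), contraposes to O(record_amendment → rotate_keys); with O(record_amendment) we get O(rotate_keys).
Premise 7 is O(escalate_ledger → ¬rotate_keys); contrapositively O(rotate_keys → ¬escalate_ledger). Since O(rotate_keys) holds, K gives O(¬escalate_ledger).
Applying K to premise 2 (O(¬escalate_ledger → ¬verify_log)) and O(¬escalate_ledger) yields O(¬verify_log).
Premise 5 is O(grant_access → verify_log); contrapositively O(¬verify_log → ¬grant_access). Since O(¬verify_log) holds, K gives O(¬grant_access).
Premises 1, 8, 9, 10, 11, 12 do not contribute to this derivation.
Hence ¬grant_access is obligatory.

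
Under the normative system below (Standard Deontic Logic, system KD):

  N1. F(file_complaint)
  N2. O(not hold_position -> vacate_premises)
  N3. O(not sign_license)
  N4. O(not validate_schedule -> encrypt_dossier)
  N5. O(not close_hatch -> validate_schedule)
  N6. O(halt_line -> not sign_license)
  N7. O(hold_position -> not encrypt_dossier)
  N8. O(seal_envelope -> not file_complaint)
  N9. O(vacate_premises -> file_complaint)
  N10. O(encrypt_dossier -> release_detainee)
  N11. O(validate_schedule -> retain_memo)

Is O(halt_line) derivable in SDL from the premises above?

Premise 6 is O(halt_line -> not sign_license); even if O(not sign_license) held, inferring O(halt_line) would be affirming the consequent — invalid.
No other premise forces O(halt_line). An ideal world satisfying every premise can still have halt_line false, so O(halt_line) is not derivable.

No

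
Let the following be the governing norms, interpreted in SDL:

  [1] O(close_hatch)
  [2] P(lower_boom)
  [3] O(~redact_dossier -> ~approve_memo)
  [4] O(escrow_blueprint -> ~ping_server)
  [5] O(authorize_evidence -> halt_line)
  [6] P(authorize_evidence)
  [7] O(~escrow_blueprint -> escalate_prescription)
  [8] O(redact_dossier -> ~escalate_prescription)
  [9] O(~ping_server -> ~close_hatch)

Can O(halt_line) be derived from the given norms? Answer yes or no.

Premise 5 is O(authorize_evidence -> halt_line), but O(authorize_evidence) is not derivable from the premises (the permission P(authorize_evidence) asserts only ~O(~authorize_evidence), not O(authorize_evidence)), so it does not yield O(halt_line).
No other premise forces O(halt_line). An ideal world satisfying every premise can still have halt_line false, so O(halt_line) is not derivable.

No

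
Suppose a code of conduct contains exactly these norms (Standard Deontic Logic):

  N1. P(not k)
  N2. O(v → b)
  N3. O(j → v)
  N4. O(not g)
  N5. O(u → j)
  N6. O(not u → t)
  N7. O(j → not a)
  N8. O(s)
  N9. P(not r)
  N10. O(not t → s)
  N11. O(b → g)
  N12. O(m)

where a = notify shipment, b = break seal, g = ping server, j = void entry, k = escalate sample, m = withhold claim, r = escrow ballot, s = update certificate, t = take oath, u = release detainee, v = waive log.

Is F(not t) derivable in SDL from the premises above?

Yes

Premise 4 gives O(not g).
Premise 11 is O(b → g); contrapositively O(not g → not b). Since O(not g) holds, K gives O(not b).
The contrapositive of premise 2 (O(v → b)) is O(not b → not v), and O(not b) is already established, so O(not v).
The contrapositive of premise 3 (O(j → v)) is O(not v → not j), and O(not v) is already established, so O(not j).
The contrapositive of premise 5 (O(u → j)) is O(not j → not u), and O(not j) is already established, so O(not u).
Applying K to premise 6 (O(not u → t)) and O(not u) yields O(t).
Premises 1, 7, 8, 9, 10, 12 do not contribute to this derivation.
So O(t) holds, i.e. F(not t). The claim follows.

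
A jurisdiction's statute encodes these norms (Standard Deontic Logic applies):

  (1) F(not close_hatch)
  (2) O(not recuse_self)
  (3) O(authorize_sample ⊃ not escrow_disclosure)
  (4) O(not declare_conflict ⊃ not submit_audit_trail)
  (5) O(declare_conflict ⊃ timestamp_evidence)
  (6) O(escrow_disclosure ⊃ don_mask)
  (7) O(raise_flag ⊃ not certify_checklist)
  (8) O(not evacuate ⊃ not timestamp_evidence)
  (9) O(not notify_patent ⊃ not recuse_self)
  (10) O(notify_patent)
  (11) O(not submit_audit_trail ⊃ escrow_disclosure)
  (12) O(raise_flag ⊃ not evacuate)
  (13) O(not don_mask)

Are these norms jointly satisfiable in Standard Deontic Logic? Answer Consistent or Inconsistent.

Premise 9 is O(not notify_patent ⊃ not recuse_self); even if O(not recuse_self) held, inferring O(not notify_patent) would be affirming the consequent — invalid.
So O(not notify_patent) is not derivable, and the apparent clash with O(notify_patent) does not arise.
A world satisfying every obligation exists (e.g. authorize_sample=false, certify_checklist=false, close_hatch=true, declare_conflict=true, don_mask=false, escrow_disclosure=false, evacuate=true, notify_patent=true, raise_flag=false, recuse_self=false, submit_audit_trail=true, timestamp_evidence=true); no atom is both obligatory and forbidden, so the set is consistent.

Consistent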